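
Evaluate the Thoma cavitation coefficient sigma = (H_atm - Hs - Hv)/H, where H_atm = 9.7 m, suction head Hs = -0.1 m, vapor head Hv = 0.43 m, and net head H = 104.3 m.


sigma = (9.7 - (-0.1) - 0.43) / 104.3 = 0.0898


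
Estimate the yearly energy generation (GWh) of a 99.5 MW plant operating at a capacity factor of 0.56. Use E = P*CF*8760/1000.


E = 99.5 * 0.56 * 8760 / 1000 = 488.1072 GWh


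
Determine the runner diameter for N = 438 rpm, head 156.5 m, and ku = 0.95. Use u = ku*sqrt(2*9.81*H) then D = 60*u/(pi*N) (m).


u = 0.95 * sqrt(2*9.81*156.5) = 52.6417 m/s
D = 60 * 52.6417 / (pi * 438) = 2.2954 m


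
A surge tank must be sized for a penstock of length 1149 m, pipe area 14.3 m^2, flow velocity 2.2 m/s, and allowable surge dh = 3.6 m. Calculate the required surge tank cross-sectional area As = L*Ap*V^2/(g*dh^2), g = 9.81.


As = 1149 * 14.3 * 2.2^2 / (9.81 * 3.6^2) = 625.5002 m^2


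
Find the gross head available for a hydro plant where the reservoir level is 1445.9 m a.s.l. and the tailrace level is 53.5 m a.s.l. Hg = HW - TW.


Hg = 1445.9 - 53.5 = 1392.4000 m


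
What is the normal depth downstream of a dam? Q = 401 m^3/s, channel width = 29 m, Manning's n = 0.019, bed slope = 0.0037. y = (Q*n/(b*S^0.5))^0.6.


y = (401 * 0.019 / (29 * 0.0037^0.5))^0.6 = 2.4057 m


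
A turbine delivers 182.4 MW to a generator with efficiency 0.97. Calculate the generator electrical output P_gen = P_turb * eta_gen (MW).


P_gen = 182.4 * 0.97 = 176.9280 MW


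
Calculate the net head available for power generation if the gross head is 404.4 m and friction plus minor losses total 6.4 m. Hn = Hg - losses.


Hn = 404.4 - 6.4 = 398.0000 m


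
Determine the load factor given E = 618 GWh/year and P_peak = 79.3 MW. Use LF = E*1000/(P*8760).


LF = 618 * 1000 / (79.3 * 8760) = 0.8896


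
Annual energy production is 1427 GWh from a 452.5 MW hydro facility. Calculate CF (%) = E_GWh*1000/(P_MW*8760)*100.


CF = 1427 * 1000 / (452.5 * 8760) * 100 = 35.9999 %


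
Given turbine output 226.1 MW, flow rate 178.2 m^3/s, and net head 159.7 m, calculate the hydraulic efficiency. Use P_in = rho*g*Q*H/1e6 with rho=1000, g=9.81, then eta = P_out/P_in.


P_in = 1000 * 9.81 * 178.2 * 159.7 / 1e6 = 279.1783 MW
eta = 226.1 / 279.1783 = 0.8099


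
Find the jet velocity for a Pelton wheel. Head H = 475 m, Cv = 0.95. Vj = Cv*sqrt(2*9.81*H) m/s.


Vj = 0.95 * sqrt(2*9.81*475) = 91.7107 m/s


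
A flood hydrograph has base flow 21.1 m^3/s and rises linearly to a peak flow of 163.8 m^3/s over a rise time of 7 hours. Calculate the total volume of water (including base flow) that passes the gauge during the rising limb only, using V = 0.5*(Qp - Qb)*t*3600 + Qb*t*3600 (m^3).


V = 0.5*(163.8 - 21.1)*7*3600 + 21.1*7*3600 = 2.3297e+06 m^3


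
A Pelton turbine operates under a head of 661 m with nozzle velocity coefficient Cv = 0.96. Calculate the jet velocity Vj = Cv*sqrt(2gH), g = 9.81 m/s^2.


Vj = 0.96 * sqrt(2*9.81*661) = 109.3255 m/s


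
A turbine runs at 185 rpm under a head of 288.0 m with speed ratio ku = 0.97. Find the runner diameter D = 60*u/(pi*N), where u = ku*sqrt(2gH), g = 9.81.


u = 0.97 * sqrt(2*9.81*288.0) = 72.9151 m/s
D = 60 * 72.9151 / (pi * 185) = 7.5274 m


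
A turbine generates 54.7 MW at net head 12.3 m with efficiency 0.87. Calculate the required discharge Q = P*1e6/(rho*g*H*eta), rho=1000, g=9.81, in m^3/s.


Q = 54.7 * 1e6 / (1000 * 9.81 * 12.3 * 0.87) = 521.0675 m^3/s


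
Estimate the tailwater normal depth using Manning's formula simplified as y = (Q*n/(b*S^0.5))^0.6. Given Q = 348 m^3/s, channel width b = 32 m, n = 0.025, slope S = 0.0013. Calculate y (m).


y = (348 * 0.025 / (32 * 0.0013^0.5))^0.6 = 3.3608 m


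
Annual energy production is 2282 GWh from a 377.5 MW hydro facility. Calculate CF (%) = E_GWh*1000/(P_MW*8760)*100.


CF = 2282 * 1000 / (377.5 * 8760) * 100 = 69.0072 %


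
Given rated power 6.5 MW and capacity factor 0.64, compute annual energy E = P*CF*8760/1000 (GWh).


E = 6.5 * 0.64 * 8760 / 1000 = 36.4416 GWh


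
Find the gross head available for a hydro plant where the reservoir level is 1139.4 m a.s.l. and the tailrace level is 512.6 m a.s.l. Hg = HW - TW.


Hg = 1139.4 - 512.6 = 626.8000 m


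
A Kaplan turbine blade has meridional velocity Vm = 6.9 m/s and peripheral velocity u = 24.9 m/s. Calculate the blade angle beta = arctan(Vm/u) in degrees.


beta = arctan(6.9 / 24.9) = 15.4885 degrees


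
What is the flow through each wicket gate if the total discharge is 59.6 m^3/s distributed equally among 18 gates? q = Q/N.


q = 59.6 / 18 = 3.3111 m^3/s


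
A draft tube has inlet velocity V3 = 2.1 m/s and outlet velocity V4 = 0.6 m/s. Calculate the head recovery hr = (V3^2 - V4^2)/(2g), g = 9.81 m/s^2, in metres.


hr = (2.1^2 - 0.6^2) / (2*9.81) = 0.2064 m


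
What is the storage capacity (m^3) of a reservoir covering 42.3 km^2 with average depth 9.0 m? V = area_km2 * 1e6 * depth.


V = 42.3 * 1e6 * 9.0 = 3.8070e+08 m^3


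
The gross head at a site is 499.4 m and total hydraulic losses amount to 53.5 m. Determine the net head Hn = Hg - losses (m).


Hn = 499.4 - 53.5 = 445.9000 m


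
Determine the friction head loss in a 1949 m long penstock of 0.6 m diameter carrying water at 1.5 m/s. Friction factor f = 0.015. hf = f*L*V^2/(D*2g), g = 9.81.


hf = 0.015 * 1949 * 1.5^2 / (0.6 * 2 * 9.81) = 5.5877 m


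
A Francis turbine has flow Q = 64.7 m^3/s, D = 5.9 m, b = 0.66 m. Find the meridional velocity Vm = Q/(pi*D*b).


Vm = 64.7 / (pi * 5.9 * 0.66) = 5.2888 m/s


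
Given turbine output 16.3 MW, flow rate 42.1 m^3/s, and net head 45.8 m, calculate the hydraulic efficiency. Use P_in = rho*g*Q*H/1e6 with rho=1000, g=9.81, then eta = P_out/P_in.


P_in = 1000 * 9.81 * 42.1 * 45.8 / 1e6 = 18.9154 MW
eta = 16.3 / 18.9154 = 0.8617


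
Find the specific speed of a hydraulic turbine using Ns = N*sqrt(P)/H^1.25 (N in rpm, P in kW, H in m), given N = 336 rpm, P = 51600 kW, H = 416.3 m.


Ns = 336 * 51600^0.5 / 416.3^1.25 = 40.5888


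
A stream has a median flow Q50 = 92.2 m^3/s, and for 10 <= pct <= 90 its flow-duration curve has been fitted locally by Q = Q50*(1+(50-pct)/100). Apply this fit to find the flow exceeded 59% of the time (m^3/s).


Q = 92.2 * (1 + (50 - 59)/100) = 83.9020 m^3/s


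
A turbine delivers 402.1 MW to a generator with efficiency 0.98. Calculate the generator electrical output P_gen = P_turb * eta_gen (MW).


P_gen = 402.1 * 0.98 = 394.0580 MW


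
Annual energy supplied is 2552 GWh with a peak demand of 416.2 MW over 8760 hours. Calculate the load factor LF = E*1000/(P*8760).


LF = 2552 * 1000 / (416.2 * 8760) = 0.7000


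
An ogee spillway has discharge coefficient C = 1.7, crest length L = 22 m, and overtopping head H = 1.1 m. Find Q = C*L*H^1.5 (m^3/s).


Q = 1.7 * 22 * 1.1^1.5 = 43.1480 m^3/s


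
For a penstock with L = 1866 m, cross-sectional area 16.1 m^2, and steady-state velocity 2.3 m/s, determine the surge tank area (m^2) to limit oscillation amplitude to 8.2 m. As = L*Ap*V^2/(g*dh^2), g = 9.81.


As = 1866 * 16.1 * 2.3^2 / (9.81 * 8.2^2) = 240.9331 m^2


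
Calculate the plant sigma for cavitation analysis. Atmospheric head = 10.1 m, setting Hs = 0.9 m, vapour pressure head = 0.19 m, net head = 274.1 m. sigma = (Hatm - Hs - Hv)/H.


sigma = (10.1 - 0.9 - 0.19) / 274.1 = 0.0329


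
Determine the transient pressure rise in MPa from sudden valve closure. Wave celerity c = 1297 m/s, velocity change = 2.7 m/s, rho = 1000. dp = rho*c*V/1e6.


dp = 1000 * 1297 * 2.7 / 1e6 = 3.5019 MPa


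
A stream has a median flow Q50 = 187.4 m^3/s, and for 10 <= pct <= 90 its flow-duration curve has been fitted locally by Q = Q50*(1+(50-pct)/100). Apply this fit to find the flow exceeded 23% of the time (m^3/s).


Q = 187.4 * (1 + (50 - 23)/100) = 237.9980 m^3/s


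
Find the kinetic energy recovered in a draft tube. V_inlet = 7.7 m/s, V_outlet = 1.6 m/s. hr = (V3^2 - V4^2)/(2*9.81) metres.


hr = (7.7^2 - 1.6^2) / (2*9.81) = 2.8914 m


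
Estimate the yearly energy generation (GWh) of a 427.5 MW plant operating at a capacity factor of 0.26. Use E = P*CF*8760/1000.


E = 427.5 * 0.26 * 8760 / 1000 = 973.6740 GWh


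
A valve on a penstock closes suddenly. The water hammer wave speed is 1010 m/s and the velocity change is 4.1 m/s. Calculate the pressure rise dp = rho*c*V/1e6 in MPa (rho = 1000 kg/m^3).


dp = 1000 * 1010 * 4.1 / 1e6 = 4.1410 MPa


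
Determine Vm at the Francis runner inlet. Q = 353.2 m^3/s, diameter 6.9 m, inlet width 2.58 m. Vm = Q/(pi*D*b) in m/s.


Vm = 353.2 / (pi * 6.9 * 2.58) = 6.3154 m/s


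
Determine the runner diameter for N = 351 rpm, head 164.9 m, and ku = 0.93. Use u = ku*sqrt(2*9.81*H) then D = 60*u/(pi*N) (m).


u = 0.93 * sqrt(2*9.81*164.9) = 52.8984 m/s
D = 60 * 52.8984 / (pi * 351) = 2.8783 m


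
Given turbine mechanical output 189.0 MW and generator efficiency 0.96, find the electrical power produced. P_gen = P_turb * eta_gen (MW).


P_gen = 189.0 * 0.96 = 181.4400 MW


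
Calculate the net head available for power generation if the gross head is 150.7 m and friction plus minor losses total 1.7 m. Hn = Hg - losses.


Hn = 150.7 - 1.7 = 149.0000 m


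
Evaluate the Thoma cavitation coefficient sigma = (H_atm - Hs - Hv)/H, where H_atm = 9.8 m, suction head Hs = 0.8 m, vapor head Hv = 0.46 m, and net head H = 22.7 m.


sigma = (9.8 - 0.8 - 0.46) / 22.7 = 0.3762


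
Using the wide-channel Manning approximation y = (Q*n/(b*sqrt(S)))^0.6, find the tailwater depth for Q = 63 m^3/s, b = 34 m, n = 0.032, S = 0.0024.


y = (63 * 0.032 / (34 * 0.0024^0.5))^0.6 = 1.1214 m


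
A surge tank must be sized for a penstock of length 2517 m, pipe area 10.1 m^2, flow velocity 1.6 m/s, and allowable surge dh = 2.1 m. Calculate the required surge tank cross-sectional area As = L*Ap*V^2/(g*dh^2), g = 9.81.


As = 2517 * 10.1 * 1.6^2 / (9.81 * 2.1^2) = 1504.3087 m^2


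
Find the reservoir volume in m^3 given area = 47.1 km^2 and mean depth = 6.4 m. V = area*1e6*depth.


V = 47.1 * 1e6 * 6.4 = 3.0144e+08 m^3


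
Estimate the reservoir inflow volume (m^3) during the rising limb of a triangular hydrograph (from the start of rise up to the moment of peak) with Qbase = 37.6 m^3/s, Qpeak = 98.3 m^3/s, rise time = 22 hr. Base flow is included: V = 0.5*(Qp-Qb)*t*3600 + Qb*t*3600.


V = 0.5*(98.3 - 37.6)*22*3600 + 37.6*22*3600 = 5.3816e+06 m^3


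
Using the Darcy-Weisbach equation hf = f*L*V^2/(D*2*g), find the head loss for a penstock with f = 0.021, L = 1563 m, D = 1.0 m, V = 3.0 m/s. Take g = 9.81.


hf = 0.021 * 1563 * 3.0^2 / (1.0 * 2 * 9.81) = 15.0564 m


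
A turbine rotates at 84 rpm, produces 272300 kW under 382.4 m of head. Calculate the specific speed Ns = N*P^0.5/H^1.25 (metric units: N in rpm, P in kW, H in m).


Ns = 84 * 272300^0.5 / 382.4^1.25 = 25.9212


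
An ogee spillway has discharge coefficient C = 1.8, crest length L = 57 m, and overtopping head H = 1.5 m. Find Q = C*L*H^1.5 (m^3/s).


Q = 1.8 * 57 * 1.5^1.5 = 188.4882 m^3/s


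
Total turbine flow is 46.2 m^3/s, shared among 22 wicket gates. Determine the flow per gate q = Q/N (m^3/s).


q = 46.2 / 22 = 2.1000 m^3/s


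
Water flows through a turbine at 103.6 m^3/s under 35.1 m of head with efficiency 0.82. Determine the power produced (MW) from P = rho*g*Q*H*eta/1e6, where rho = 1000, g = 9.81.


P = 1000 * 9.81 * 103.6 * 35.1 * 0.82 / 1e6 = 29.2516 MW


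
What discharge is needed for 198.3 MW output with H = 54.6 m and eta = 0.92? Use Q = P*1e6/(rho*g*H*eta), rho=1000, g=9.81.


Q = 198.3 * 1e6 / (1000 * 9.81 * 54.6 * 0.92) = 402.4141 m^3/s


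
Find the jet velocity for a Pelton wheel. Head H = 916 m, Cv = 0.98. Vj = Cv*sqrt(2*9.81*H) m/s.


Vj = 0.98 * sqrt(2*9.81*916) = 131.3782 m/s


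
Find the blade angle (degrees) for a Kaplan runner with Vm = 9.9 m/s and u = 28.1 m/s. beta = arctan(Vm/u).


beta = arctan(9.9 / 28.1) = 19.4080 degrees


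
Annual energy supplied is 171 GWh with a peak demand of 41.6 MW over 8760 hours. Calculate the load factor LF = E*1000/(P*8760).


LF = 171 * 1000 / (41.6 * 8760) = 0.4692


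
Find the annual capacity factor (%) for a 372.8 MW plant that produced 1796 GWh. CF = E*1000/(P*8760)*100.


CF = 1796 * 1000 / (372.8 * 8760) * 100 = 54.9954 %


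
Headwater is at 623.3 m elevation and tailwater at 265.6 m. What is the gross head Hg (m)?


Hg = 623.3 - 265.6 = 357.7000 m


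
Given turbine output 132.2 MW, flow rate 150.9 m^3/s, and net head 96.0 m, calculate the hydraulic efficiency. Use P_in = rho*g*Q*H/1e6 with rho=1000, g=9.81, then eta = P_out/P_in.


P_in = 1000 * 9.81 * 150.9 * 96.0 / 1e6 = 142.1116 MW
eta = 132.2 / 142.1116 = 0.9303


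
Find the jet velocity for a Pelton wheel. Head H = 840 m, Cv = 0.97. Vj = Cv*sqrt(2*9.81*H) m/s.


Vj = 0.97 * sqrt(2*9.81*840) = 124.5262 m/s


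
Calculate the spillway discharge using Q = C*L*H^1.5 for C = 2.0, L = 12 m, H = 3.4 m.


Q = 2.0 * 12 * 3.4^1.5 = 150.4630 m^3/s


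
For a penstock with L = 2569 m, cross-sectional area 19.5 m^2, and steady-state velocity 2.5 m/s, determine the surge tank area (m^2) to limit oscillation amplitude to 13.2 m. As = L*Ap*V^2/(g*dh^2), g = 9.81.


As = 2569 * 19.5 * 2.5^2 / (9.81 * 13.2^2) = 183.1732 m^2


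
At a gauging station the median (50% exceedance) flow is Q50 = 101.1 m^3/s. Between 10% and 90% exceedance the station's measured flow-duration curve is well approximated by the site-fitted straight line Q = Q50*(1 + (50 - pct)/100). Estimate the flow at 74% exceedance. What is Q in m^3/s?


Q = 101.1 * (1 + (50 - 74)/100) = 76.8360 m^3/s


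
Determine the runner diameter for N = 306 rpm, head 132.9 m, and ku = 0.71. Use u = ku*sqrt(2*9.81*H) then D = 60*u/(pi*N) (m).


u = 0.71 * sqrt(2*9.81*132.9) = 36.2552 m/s
D = 60 * 36.2552 / (pi * 306) = 2.2628 m


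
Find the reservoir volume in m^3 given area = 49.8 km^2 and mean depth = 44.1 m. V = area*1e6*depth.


V = 49.8 * 1e6 * 44.1 = 2.1962e+09 m^3


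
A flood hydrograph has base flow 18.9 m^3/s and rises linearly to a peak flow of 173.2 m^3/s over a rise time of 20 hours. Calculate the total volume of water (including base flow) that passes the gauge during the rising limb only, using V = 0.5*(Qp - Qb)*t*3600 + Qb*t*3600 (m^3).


V = 0.5*(173.2 - 18.9)*20*3600 + 18.9*20*3600 = 6.9156e+06 m^3


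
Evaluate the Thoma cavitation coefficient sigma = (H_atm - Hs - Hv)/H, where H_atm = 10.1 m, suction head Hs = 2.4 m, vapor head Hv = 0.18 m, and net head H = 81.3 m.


sigma = (10.1 - 2.4 - 0.18) / 81.3 = 0.0925


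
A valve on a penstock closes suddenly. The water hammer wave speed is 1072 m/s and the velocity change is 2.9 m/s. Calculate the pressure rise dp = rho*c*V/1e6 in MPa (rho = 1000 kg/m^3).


dp = 1000 * 1072 * 2.9 / 1e6 = 3.1088 MPa


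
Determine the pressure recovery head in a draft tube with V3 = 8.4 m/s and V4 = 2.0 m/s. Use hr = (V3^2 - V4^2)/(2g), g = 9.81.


hr = (8.4^2 - 2.0^2) / (2*9.81) = 3.3925 m


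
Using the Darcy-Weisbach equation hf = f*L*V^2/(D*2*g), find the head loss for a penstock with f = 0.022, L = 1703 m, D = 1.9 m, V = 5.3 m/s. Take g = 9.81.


hf = 0.022 * 1703 * 5.3^2 / (1.9 * 2 * 9.81) = 28.2317 m


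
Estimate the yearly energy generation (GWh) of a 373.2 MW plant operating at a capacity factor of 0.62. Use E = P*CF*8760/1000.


E = 373.2 * 0.62 * 8760 / 1000 = 2026.9238 GWh


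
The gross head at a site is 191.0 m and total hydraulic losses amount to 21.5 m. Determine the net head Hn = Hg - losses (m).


Hn = 191.0 - 21.5 = 169.5000 m


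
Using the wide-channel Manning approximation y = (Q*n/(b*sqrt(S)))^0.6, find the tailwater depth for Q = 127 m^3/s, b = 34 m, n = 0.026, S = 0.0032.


y = (127 * 0.026 / (34 * 0.0032^0.5))^0.6 = 1.3830 m


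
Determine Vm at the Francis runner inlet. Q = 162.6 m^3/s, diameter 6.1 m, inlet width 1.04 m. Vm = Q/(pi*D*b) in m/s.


Vm = 162.6 / (pi * 6.1 * 1.04) = 8.1584 m/s


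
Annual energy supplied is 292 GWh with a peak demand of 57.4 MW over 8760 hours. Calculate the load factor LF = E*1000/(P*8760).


LF = 292 * 1000 / (57.4 * 8760) = 0.5807


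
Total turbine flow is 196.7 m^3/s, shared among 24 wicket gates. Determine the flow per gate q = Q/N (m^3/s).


q = 196.7 / 24 = 8.1958 m^3/s


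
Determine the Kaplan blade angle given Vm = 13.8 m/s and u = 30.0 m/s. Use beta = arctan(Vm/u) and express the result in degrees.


beta = arctan(13.8 / 30.0) = 24.7024 degrees


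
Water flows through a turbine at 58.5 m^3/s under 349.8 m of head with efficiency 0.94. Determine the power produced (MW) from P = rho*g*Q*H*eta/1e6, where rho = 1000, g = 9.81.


P = 1000 * 9.81 * 58.5 * 349.8 * 0.94 / 1e6 = 188.7003 MW


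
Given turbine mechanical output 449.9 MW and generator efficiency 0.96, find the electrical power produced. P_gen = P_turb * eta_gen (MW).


P_gen = 449.9 * 0.96 = 431.9040 MW


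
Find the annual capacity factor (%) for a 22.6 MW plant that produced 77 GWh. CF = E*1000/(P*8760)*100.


CF = 77 * 1000 / (22.6 * 8760) * 100 = 38.8936 %


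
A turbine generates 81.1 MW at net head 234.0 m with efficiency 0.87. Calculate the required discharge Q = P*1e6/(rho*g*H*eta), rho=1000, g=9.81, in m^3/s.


Q = 81.1 * 1e6 / (1000 * 9.81 * 234.0 * 0.87) = 40.6085 m^3/s


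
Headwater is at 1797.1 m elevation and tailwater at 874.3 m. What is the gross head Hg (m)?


Hg = 1797.1 - 874.3 = 922.8000 m


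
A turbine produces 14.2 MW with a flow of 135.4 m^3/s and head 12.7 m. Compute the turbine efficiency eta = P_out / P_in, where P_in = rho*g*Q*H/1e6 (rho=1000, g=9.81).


P_in = 1000 * 9.81 * 135.4 * 12.7 / 1e6 = 16.8691 MW
eta = 14.2 / 16.8691 = 0.8418


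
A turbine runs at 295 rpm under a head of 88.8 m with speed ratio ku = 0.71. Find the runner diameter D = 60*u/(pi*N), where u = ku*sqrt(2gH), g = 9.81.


u = 0.71 * sqrt(2*9.81*88.8) = 29.6356 m/s
D = 60 * 29.6356 / (pi * 295) = 1.9186 m


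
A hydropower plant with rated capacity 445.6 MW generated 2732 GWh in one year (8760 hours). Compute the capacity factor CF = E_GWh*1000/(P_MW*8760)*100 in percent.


CF = 2732 * 1000 / (445.6 * 8760) * 100 = 69.9893 %


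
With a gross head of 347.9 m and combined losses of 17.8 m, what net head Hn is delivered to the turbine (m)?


Hn = 347.9 - 17.8 = 330.1000 m


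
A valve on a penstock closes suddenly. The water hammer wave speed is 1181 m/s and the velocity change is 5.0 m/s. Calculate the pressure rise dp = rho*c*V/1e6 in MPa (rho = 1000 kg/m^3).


dp = 1000 * 1181 * 5.0 / 1e6 = 5.9050 MPa


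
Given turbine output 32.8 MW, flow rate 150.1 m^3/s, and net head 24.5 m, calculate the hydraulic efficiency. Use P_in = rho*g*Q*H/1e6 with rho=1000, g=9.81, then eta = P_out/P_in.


P_in = 1000 * 9.81 * 150.1 * 24.5 / 1e6 = 36.0758 MW
eta = 32.8 / 36.0758 = 0.9092


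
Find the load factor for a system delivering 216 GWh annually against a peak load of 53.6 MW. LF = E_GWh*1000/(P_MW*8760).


LF = 216 * 1000 / (53.6 * 8760) = 0.4600


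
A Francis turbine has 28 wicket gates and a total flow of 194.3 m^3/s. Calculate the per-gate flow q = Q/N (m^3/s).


q = 194.3 / 28 = 6.9393 m^3/s


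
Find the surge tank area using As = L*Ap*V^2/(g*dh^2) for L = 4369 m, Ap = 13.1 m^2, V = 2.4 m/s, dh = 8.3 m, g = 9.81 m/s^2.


As = 4369 * 13.1 * 2.4^2 / (9.81 * 8.3^2) = 487.8099 m^2


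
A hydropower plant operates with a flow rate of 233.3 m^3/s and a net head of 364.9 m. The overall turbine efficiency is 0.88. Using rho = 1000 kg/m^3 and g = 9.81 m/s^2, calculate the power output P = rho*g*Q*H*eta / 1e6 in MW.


P = 1000 * 9.81 * 233.3 * 364.9 * 0.88 / 1e6 = 734.9204 MW


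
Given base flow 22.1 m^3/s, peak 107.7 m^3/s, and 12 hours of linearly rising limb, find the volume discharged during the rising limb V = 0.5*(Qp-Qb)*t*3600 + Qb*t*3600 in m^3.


V = 0.5*(107.7 - 22.1)*12*3600 + 22.1*12*3600 = 2.8037e+06 m^3


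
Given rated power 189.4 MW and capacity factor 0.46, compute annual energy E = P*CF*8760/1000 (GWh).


E = 189.4 * 0.46 * 8760 / 1000 = 763.2062 GWh


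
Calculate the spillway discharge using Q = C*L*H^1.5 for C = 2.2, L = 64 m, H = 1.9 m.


Q = 2.2 * 64 * 1.9^1.5 = 368.7509 m^3/s


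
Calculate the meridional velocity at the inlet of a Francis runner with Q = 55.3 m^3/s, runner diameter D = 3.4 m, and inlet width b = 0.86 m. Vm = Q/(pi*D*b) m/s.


Vm = 55.3 / (pi * 3.4 * 0.86) = 6.0200 m/s


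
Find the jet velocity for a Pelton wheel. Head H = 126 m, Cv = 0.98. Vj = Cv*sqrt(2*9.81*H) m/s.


Vj = 0.98 * sqrt(2*9.81*126) = 48.7260 m/s


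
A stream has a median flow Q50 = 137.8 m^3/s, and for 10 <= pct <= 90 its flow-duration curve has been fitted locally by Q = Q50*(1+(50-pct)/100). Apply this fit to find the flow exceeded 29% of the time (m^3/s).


Q = 137.8 * (1 + (50 - 29)/100) = 166.7380 m^3/s


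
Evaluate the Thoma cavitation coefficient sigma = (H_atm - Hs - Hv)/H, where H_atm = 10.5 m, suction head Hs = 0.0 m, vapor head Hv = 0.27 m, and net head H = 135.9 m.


sigma = (10.5 - 0.0 - 0.27) / 135.9 = 0.0753


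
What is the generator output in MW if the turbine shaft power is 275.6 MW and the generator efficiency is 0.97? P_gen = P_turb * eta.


P_gen = 275.6 * 0.97 = 267.3320 MW


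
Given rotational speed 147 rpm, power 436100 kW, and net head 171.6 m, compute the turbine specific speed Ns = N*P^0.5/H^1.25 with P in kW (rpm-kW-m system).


Ns = 147 * 436100^0.5 / 171.6^1.25 = 156.3017


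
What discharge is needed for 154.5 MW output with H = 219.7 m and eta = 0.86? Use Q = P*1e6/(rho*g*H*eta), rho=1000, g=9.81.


Q = 154.5 * 1e6 / (1000 * 9.81 * 219.7 * 0.86) = 83.3549 m^3/s


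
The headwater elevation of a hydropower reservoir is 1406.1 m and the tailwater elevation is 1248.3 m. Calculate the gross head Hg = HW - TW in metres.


Hg = 1406.1 - 1248.3 = 157.8000 m


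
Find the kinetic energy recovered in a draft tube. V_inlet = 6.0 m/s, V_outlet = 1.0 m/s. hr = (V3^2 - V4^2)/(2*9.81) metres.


hr = (6.0^2 - 1.0^2) / (2*9.81) = 1.7839 m


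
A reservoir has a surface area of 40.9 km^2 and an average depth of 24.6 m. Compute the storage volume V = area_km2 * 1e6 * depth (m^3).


V = 40.9 * 1e6 * 24.6 = 1.0061e+09 m^3


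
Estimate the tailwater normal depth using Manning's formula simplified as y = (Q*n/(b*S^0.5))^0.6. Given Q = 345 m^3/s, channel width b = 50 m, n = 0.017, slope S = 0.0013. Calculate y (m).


y = (345 * 0.017 / (50 * 0.0013^0.5))^0.6 = 2.0295 m


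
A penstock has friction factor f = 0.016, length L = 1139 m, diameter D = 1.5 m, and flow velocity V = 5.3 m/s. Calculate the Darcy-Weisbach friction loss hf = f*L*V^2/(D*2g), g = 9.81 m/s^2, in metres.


hf = 0.016 * 1139 * 5.3^2 / (1.5 * 2 * 9.81) = 17.3942 m


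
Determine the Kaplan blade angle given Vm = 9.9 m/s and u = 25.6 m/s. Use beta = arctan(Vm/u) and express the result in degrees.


beta = arctan(9.9 / 25.6) = 21.1424 degrees


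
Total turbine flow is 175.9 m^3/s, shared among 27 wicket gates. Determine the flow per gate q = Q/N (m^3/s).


q = 175.9 / 27 = 6.5148 m^3/s


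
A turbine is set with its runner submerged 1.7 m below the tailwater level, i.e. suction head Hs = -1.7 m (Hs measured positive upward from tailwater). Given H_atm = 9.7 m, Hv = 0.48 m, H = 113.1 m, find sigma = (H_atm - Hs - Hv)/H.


sigma = (9.7 - (-1.7) - 0.48) / 113.1 = 0.0966


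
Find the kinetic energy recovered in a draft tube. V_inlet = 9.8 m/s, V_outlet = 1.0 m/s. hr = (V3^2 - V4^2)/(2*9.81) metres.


hr = (9.8^2 - 1.0^2) / (2*9.81) = 4.8440 m


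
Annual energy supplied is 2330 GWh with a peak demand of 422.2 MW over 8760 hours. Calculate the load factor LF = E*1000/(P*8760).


LF = 2330 * 1000 / (422.2 * 8760) = 0.6300


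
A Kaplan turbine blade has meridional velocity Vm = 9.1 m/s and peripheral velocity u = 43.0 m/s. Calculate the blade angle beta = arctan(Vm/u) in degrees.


beta = arctan(9.1 / 43.0) = 11.9491 degrees


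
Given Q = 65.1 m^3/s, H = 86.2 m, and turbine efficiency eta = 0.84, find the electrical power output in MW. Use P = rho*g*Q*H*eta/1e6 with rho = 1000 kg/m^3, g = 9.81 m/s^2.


P = 1000 * 9.81 * 65.1 * 86.2 * 0.84 / 1e6 = 46.2420 MW


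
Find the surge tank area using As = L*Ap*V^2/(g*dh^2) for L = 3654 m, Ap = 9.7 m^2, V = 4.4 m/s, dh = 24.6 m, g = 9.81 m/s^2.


As = 3654 * 9.7 * 4.4^2 / (9.81 * 24.6^2) = 115.5863 m^2


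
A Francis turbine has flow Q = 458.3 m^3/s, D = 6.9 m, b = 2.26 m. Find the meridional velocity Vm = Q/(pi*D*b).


Vm = 458.3 / (pi * 6.9 * 2.26) = 9.3550 m/s


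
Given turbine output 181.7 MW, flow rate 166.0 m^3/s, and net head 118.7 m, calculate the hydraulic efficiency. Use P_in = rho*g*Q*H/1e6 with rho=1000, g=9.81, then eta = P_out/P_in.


P_in = 1000 * 9.81 * 166.0 * 118.7 / 1e6 = 193.2982 MW
eta = 181.7 / 193.2982 = 0.9400


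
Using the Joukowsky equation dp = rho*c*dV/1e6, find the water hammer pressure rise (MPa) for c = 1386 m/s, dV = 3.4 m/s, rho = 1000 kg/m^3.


dp = 1000 * 1386 * 3.4 / 1e6 = 4.7124 MPa


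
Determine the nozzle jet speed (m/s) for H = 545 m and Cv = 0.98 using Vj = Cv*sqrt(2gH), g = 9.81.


Vj = 0.98 * sqrt(2*9.81*545) = 101.3383 m/s


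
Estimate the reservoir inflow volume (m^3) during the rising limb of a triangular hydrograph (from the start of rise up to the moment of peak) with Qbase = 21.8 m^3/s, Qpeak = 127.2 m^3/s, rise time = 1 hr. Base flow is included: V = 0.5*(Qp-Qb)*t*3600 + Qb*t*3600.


V = 0.5*(127.2 - 21.8)*1*3600 + 21.8*1*3600 = 268200.0000 m^3


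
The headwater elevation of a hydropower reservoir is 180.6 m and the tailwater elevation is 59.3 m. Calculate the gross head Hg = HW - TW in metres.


Hg = 180.6 - 59.3 = 121.3000 m


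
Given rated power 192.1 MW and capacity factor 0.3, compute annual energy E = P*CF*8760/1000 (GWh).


E = 192.1 * 0.3 * 8760 / 1000 = 504.8388 GWh


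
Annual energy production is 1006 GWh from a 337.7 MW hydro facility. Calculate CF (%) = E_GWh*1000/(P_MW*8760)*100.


CF = 1006 * 1000 / (337.7 * 8760) * 100 = 34.0066 %


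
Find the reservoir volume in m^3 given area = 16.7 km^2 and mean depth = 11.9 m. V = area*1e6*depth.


V = 16.7 * 1e6 * 11.9 = 1.9873e+08 m^3


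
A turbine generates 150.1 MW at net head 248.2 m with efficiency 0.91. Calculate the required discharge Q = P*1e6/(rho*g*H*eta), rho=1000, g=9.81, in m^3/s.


Q = 150.1 * 1e6 / (1000 * 9.81 * 248.2 * 0.91) = 67.7436 m^3/s


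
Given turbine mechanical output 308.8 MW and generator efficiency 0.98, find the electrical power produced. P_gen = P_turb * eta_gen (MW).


P_gen = 308.8 * 0.98 = 302.6240 MW


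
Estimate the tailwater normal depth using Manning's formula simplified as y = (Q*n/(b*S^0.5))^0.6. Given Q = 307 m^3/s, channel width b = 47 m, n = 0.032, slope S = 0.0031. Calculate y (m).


y = (307 * 0.032 / (47 * 0.0031^0.5))^0.6 = 2.2116 m


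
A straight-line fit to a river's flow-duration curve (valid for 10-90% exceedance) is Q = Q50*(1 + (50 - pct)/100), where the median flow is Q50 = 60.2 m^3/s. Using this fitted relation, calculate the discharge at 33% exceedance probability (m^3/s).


Q = 60.2 * (1 + (50 - 33)/100) = 70.4340 m^3/s


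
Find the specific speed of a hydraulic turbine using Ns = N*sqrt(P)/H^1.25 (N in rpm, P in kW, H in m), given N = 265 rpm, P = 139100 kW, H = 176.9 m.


Ns = 265 * 139100^0.5 / 176.9^1.25 = 153.1968


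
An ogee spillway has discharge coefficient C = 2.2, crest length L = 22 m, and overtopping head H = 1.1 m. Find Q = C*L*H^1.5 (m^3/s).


Q = 2.2 * 22 * 1.1^1.5 = 55.8386 m^3/s


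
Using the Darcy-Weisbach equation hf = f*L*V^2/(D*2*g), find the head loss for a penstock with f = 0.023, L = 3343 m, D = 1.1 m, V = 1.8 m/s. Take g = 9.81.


hf = 0.023 * 3343 * 1.8^2 / (1.1 * 2 * 9.81) = 11.5430 m


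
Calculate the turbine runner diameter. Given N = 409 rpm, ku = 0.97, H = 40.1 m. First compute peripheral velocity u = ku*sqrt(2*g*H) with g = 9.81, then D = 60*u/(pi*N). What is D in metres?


u = 0.97 * sqrt(2*9.81*40.1) = 27.2078 m/s
D = 60 * 27.2078 / (pi * 409) = 1.2705 m


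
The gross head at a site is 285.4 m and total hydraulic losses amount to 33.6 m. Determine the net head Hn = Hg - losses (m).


Hn = 285.4 - 33.6 = 251.8000 m


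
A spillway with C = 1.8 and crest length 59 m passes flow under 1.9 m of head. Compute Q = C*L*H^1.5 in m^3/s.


Q = 1.8 * 59 * 1.9^1.5 = 278.1345 m^3/s


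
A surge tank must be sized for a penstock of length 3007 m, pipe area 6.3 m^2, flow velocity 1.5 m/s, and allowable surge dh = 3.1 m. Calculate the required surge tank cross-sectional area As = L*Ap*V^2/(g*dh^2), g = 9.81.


As = 3007 * 6.3 * 1.5^2 / (9.81 * 3.1^2) = 452.1308 m^2


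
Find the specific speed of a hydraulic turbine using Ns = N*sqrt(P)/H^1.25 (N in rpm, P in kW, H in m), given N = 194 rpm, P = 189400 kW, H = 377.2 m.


Ns = 194 * 189400^0.5 / 377.2^1.25 = 50.7899


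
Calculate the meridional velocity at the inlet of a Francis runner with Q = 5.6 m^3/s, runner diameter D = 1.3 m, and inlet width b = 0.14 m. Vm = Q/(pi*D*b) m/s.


Vm = 5.6 / (pi * 1.3 * 0.14) = 9.7942 m/s


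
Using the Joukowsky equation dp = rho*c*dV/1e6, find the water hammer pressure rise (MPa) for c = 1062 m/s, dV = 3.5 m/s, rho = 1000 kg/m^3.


dp = 1000 * 1062 * 3.5 / 1e6 = 3.7170 MPa


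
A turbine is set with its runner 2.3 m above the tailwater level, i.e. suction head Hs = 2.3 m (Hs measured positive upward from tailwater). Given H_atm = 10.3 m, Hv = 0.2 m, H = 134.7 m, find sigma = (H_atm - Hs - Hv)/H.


sigma = (10.3 - 2.3 - 0.2) / 134.7 = 0.0579


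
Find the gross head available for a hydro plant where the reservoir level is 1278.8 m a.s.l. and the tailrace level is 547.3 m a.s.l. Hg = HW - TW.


Hg = 1278.8 - 547.3 = 731.5000 m


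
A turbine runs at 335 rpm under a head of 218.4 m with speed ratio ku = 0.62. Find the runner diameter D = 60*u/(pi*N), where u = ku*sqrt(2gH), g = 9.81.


u = 0.62 * sqrt(2*9.81*218.4) = 40.5852 m/s
D = 60 * 40.5852 / (pi * 335) = 2.3138 m


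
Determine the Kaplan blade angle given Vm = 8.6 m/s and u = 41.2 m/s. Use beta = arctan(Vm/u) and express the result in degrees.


beta = arctan(8.6 / 41.2) = 11.7905 degrees


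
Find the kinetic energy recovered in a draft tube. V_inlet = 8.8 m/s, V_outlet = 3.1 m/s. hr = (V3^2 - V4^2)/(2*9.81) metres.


hr = (8.8^2 - 3.1^2) / (2*9.81) = 3.4572 m


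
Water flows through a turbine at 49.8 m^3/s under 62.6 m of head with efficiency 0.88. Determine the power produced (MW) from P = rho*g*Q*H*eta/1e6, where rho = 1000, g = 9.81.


P = 1000 * 9.81 * 49.8 * 62.6 * 0.88 / 1e6 = 26.9126 MW


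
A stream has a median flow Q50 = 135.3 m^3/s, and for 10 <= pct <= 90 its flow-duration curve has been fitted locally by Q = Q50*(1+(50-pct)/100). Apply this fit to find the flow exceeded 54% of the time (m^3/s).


Q = 135.3 * (1 + (50 - 54)/100) = 129.8880 m^3/s


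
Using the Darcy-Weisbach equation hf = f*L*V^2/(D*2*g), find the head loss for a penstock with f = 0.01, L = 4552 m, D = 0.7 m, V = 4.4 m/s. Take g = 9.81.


hf = 0.01 * 4552 * 4.4^2 / (0.7 * 2 * 9.81) = 64.1668 m


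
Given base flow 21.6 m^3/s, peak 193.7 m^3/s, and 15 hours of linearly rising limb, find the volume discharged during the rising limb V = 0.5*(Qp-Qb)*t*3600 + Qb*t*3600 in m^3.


V = 0.5*(193.7 - 21.6)*15*3600 + 21.6*15*3600 = 5.8131e+06 m^3


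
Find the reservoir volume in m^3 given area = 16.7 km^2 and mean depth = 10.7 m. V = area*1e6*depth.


V = 16.7 * 1e6 * 10.7 = 1.7869e+08 m^3


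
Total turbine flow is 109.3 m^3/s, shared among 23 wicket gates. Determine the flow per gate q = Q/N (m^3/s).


q = 109.3 / 23 = 4.7522 m^3/s


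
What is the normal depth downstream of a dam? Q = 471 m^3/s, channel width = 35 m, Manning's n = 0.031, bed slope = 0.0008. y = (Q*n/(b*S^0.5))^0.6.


y = (471 * 0.031 / (35 * 0.0008^0.5))^0.6 = 5.0265 m


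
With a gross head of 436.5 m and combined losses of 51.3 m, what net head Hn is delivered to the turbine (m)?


Hn = 436.5 - 51.3 = 385.2000 m


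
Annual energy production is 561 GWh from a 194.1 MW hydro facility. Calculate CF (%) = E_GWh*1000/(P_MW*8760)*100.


CF = 561 * 1000 / (194.1 * 8760) * 100 = 32.9939 %


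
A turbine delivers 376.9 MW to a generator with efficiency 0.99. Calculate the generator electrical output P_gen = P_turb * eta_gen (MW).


P_gen = 376.9 * 0.99 = 373.1310 MW


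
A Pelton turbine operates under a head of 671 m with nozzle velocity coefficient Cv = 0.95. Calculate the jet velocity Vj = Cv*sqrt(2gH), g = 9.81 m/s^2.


Vj = 0.95 * sqrt(2*9.81*671) = 109.0020 m/s


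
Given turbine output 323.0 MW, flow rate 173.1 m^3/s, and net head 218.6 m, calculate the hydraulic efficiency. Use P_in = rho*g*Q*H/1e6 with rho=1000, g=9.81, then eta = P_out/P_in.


P_in = 1000 * 9.81 * 173.1 * 218.6 / 1e6 = 371.2071 MW
eta = 323.0 / 371.2071 = 0.8701


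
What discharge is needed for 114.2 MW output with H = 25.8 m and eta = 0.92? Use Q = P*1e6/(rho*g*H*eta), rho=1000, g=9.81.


Q = 114.2 * 1e6 / (1000 * 9.81 * 25.8 * 0.92) = 490.4442 m^3/s


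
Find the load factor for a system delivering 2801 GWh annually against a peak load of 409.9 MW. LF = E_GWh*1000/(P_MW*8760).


LF = 2801 * 1000 / (409.9 * 8760) = 0.7801


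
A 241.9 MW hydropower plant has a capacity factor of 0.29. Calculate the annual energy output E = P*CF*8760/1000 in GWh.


E = 241.9 * 0.29 * 8760 / 1000 = 614.5228 GWh


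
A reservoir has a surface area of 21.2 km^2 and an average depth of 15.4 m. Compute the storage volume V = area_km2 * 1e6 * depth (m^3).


V = 21.2 * 1e6 * 15.4 = 3.2648e+08 m^3


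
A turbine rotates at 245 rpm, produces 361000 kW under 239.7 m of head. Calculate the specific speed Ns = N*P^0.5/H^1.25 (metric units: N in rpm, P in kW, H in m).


Ns = 245 * 361000^0.5 / 239.7^1.25 = 156.0755


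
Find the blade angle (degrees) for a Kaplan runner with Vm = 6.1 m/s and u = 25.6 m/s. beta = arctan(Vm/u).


beta = arctan(6.1 / 25.6) = 13.4026 degrees


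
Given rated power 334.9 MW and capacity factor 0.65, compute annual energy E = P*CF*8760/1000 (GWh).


E = 334.9 * 0.65 * 8760 / 1000 = 1906.9206 GWh


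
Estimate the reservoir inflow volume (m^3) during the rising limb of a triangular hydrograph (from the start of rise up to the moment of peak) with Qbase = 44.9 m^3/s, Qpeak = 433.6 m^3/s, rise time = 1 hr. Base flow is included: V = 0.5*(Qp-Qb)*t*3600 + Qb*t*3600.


V = 0.5*(433.6 - 44.9)*1*3600 + 44.9*1*3600 = 861300.0000 m^3


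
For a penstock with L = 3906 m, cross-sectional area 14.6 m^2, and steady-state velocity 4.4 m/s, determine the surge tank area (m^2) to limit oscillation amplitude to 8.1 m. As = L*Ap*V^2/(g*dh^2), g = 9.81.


As = 3906 * 14.6 * 4.4^2 / (9.81 * 8.1^2) = 1715.3447 m^2


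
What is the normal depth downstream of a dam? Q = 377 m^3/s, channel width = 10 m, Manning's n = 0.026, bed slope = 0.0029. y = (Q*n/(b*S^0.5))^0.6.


y = (377 * 0.026 / (10 * 0.0029^0.5))^0.6 = 5.7026 m


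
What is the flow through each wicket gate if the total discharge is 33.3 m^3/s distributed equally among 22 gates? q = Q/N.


q = 33.3 / 22 = 1.5136 m^3/s


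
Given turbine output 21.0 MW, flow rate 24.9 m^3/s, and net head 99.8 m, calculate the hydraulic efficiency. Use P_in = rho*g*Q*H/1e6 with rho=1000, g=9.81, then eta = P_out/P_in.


P_in = 1000 * 9.81 * 24.9 * 99.8 / 1e6 = 24.3780 MW
eta = 21.0 / 24.3780 = 0.8614


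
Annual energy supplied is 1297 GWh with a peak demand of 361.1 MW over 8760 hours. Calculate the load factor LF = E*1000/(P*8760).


LF = 1297 * 1000 / (361.1 * 8760) = 0.4100


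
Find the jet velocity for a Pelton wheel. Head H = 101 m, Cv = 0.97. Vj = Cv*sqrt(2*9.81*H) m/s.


Vj = 0.97 * sqrt(2*9.81*101) = 43.1799 m/s


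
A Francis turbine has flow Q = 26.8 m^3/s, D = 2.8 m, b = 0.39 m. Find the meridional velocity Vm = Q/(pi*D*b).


Vm = 26.8 / (pi * 2.8 * 0.39) = 7.8120 m/s


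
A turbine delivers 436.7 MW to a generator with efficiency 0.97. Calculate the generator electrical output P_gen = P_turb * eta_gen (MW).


P_gen = 436.7 * 0.97 = 423.5990 MW


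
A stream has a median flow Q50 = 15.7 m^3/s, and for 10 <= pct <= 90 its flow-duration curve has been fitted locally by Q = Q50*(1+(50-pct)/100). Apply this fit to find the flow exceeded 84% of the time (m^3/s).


Q = 15.7 * (1 + (50 - 84)/100) = 10.3620 m^3/s


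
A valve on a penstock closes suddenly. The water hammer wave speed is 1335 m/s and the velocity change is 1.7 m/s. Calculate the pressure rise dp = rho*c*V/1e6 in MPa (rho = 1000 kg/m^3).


dp = 1000 * 1335 * 1.7 / 1e6 = 2.2695 MPa


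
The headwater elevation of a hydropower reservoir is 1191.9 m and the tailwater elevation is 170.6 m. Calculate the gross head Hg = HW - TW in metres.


Hg = 1191.9 - 170.6 = 1021.3000 m


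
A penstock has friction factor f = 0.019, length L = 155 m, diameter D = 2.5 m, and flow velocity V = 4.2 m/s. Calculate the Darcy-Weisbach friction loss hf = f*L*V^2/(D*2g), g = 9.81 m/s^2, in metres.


hf = 0.019 * 155 * 4.2^2 / (2.5 * 2 * 9.81) = 1.0591 m


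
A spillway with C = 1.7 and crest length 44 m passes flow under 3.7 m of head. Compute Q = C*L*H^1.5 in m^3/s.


Q = 1.7 * 44 * 3.7^1.5 = 532.3585 m^3/s


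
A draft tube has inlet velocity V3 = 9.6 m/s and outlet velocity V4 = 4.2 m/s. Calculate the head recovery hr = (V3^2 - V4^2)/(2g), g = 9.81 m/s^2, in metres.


hr = (9.6^2 - 4.2^2) / (2*9.81) = 3.7982 m


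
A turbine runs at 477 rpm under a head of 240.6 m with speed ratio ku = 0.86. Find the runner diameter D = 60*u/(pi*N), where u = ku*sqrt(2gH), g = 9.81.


u = 0.86 * sqrt(2*9.81*240.6) = 59.0875 m/s
D = 60 * 59.0875 / (pi * 477) = 2.3658 m


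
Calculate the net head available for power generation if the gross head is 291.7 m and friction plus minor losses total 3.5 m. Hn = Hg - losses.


Hn = 291.7 - 3.5 = 288.2000 m


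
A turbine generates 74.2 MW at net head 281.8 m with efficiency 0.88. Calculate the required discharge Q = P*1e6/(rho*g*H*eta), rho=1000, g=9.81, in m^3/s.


Q = 74.2 * 1e6 / (1000 * 9.81 * 281.8 * 0.88) = 30.5008 m^3/s


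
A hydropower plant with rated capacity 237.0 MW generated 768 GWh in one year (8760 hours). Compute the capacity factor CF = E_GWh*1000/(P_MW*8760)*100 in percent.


CF = 768 * 1000 / (237.0 * 8760) * 100 = 36.9921 %


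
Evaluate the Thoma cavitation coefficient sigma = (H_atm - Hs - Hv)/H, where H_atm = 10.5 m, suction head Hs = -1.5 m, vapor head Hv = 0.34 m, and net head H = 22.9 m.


sigma = (10.5 - (-1.5) - 0.34) / 22.9 = 0.5092


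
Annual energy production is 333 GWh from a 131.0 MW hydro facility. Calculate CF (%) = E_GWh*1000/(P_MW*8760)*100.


CF = 333 * 1000 / (131.0 * 8760) * 100 = 29.0181 %


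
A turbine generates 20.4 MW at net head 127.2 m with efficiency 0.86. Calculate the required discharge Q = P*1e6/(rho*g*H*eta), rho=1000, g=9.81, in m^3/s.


Q = 20.4 * 1e6 / (1000 * 9.81 * 127.2 * 0.86) = 19.0097 m^3/s


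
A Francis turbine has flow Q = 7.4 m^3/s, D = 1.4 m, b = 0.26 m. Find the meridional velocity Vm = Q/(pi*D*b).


Vm = 7.4 / (pi * 1.4 * 0.26) = 6.4711 m/s
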